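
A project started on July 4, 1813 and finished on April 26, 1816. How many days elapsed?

1027

Day-of-year of July 4, 1813: 185.
Day-of-year of April 26, 1816: 117.
1813 has 365 days, so 365 − 185 = 180 days remain in 1813.
Full years: 1814: 365; 1815: 365. Sum = 730.
Total: 180 + 730 + 117 = 1027 days.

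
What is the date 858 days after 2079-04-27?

2081-09-01

Count 858 days after April 27, 2079:
April 27, 2079 → April 27, 2080: 366 days (2080 is a leap year).
April 27, 2080 → April 27, 2081: 365 days.
April 2081: 30 − 27 = 3 days remain.
Then May (31), June (30), July (31), August (31): 31 + 30 + 31 + 31 = 123 days.
September 1, 2081: 1 day.
Residual: 127 days.
Total: 858 days.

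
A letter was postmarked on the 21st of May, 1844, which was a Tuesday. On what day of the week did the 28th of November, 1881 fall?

From May 21, 1844 to May 21, 1881: 37 years, of which 9 contain a Feb 29 — 28×365 + 9×366 = 13514 days.
May 1881: 31 − 21 = 10 days remain.
Then June (30), July (31), August (31), September (30), October (31): 30 + 31 + 31 + 30 + 31 = 153 days.
November 1–28, 1881: 28 days.
Residual: 191 days.
Total: 13705 days.
13705 mod 7 = 6, so 6 days after Tuesday is Monday.

Monday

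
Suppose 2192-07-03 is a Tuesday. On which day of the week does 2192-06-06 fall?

Count forward from the earlier date (June 6, 2192) to the later (July 3, 2192):
June 2192: 30 − 6 = 24 days remain.
July 1–3, 2192: 3 days.
Total: 24 + 3 = 27 days.
27 mod 7 = 6, so 6 days before Tuesday is Wednesday.

Wednesday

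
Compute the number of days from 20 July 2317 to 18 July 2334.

From July 20, 2317 to July 20, 2333: 16 years, of which 4 contain a Feb 29 — 12×365 + 4×366 = 5844 days.
July 2333: 31 − 20 = 11 days remain.
Then 11 full months totalling 334 days.
July 1–18, 2334: 18 days.
Residual: 363 days.
Total: 6207 days.

6207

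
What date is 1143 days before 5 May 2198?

19 March 2195

Count 1143 days before May 5, 2198:
Day-of-year of March 19, 2195: 78.
Day-of-year of May 5, 2198: 125.
2195 has 365 days, so 365 − 78 = 287 days remain in 2195.
Full years: 2196: 366; 2197: 365. Sum = 731.
Total: 287 + 731 + 125 = 1143 days.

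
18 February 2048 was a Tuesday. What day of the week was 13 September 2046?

Count forward from the earlier date (September 13, 2046) to the later (February 18, 2048):
September 2046: 30 − 13 = 17 days remain.
Then 16 full months totalling 488 days.
February 1–18, 2048: 18 days (2048 is a leap year).
Total: 17 + 488 + 18 = 523 days.
523 mod 7 = 5, so 5 days before Tuesday is Thursday.

Thursday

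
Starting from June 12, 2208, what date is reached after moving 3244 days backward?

July 25, 2199

Count 3244 days before June 12, 2208:
From July 25, 2199 to July 25, 2207: 8 years, of which 1 contains a Feb 29 — 7×365 + 1×366 = 2921 days.
(2200 is not a leap year (divisible by 100 but not 400).)
July 2207: 31 − 25 = 6 days remain.
Then 10 full months totalling 305 days.
June 1–12, 2208: 12 days.
Residual: 323 days.
Total: 3244 days.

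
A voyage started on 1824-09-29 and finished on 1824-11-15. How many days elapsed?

September 1824: 30 − 29 = 1 day remains.
Then October (31): 31 days.
November 1–15, 1824: 15 days.
Total: 1 + 31 + 15 = 47 days.

47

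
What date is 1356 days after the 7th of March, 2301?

the 22nd of November, 2304

Count 1356 days after March 7, 2301:
March 7, 2301 → March 7, 2302: 365 days.
March 7, 2302 → March 7, 2303: 365 days.
March 7, 2303 → March 7, 2304: 366 days (2304 is a leap year).
March 2304: 31 − 7 = 24 days remain.
Then April (30), May (31), June (30), July (31), August (31), September (30), October (31): 30 + 31 + 30 + 31 + 31 + 30 + 31 = 214 days.
November 1–22, 2304: 22 days.
Residual: 260 days.
Total: 1356 days.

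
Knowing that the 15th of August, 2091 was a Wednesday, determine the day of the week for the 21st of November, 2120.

From August 15, 2091 to August 15, 2120: 29 years, of which 7 contain a Feb 29 — 22×365 + 7×366 = 10592 days.
(2100 is not a leap year (divisible by 100 but not 400).)
August 2120: 31 − 15 = 16 days remain.
Then September (30), October (31): 30 + 31 = 61 days.
November 1–21, 2120: 21 days.
Residual: 98 days.
Total: 10690 days.
10690 mod 7 = 1, so 1 day after Wednesday is Thursday.

Thursday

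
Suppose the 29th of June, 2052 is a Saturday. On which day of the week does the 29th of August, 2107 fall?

From June 29, 2052 to June 29, 2107: 55 years, of which 12 contain a Feb 29 — 43×365 + 12×366 = 20087 days.
(2100 is not a leap year (divisible by 100 but not 400).)
June 2107: 30 − 29 = 1 day remains.
Then July (31): 31 days.
August 1–29, 2107: 29 days.
Residual: 61 days.
Total: 20148 days.
20148 mod 7 = 2, so 2 days after Saturday is Monday.

Monday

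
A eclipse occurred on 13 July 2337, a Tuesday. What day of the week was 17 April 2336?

Count forward from the earlier date (April 17, 2336) to the later (July 13, 2337):
Day-of-year of April 17, 2336: 108.
Day-of-year of July 13, 2337: 194.
2336 has 366 days, so 366 − 108 = 258 days remain in 2336.
Total: 258 + 194 = 452 days.
452 mod 7 = 4, so 4 days before Tuesday is Friday.

Friday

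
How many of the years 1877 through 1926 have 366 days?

11

Years divisible by 4 in [1877, 1926]: 1880, 1884, 1888, 1892, 1896, 1900, 1904, 1908, 1912, 1916, 1920, 1924.
Of these, 1900 is divisible by 100 but not 400, so not leap.
Leap years: 12 − 1 = 11.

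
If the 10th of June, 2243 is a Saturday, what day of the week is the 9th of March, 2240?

Count forward from the earlier date (March 9, 2240) to the later (June 10, 2243):
March 9, 2240 → March 9, 2241: 365 days.
March 9, 2241 → March 9, 2242: 365 days.
March 9, 2242 → March 9, 2243: 365 days.
March 2243: 31 − 9 = 22 days remain.
Then April (30), May (31): 30 + 31 = 61 days.
June 1–10, 2243: 10 days.
Residual: 93 days.
Total: 1188 days.
1188 mod 7 = 5, so 5 days before Saturday is Monday.

Monday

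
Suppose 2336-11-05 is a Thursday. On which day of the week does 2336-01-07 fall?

Count forward from the earlier date (January 7, 2336) to the later (November 5, 2336):
January 2336: 31 − 7 = 24 days remain.
Then 9 full months totalling 274 days.
November 1–5, 2336: 5 days.
Total: 24 + 274 + 5 = 303 days.
303 mod 7 = 2, so 2 days before Thursday is Tuesday.

Tuesday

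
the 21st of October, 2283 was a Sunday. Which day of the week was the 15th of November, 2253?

Tuesday

Count forward from the earlier date (November 15, 2253) to the later (October 21, 2283):
From November 15, 2253 to November 15, 2282: 29 years, of which 7 contain a Feb 29 — 22×365 + 7×366 = 10592 days.
November 2282: 30 − 15 = 15 days remain.
Then 10 full months totalling 304 days.
October 1–21, 2283: 21 days.
Residual: 340 days.
Total: 10932 days.
10932 mod 7 = 5, so 5 days before Sunday is Tuesday.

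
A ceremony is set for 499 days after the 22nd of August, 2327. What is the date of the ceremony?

the 2nd of January, 2329

Count 499 days after August 22, 2327:
August 2327: 31 − 22 = 9 days remain.
Then 16 full months totalling 488 days.
January 1–2, 2329: 2 days.
Total: 9 + 488 + 2 = 499 days.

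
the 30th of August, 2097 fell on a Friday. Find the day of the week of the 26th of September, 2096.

Count forward from the earlier date (September 26, 2096) to the later (August 30, 2097):
Day-of-year of September 26, 2096: 270.
Day-of-year of August 30, 2097: 242.
2096 has 366 days, so 366 − 270 = 96 days remain in 2096.
Total: 96 + 242 = 338 days.
338 mod 7 = 2, so 2 days before Friday is Wednesday.

Wednesday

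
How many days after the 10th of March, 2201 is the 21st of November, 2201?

256

March 2201: 31 − 10 = 21 days remain.
Then April (30), May (31), June (30), July (31), August (31), September (30), October (31): 30 + 31 + 30 + 31 + 31 + 30 + 31 = 214 days.
November 1–21, 2201: 21 days.
Total: 21 + 214 + 21 = 256 days.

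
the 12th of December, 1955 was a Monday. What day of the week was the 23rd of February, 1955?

Wednesday

Count forward from the earlier date (February 23, 1955) to the later (December 12, 1955):
February 1955: 28 − 23 = 5 days remain (1955 is not a leap year, so February has 28 days).
Then 9 full months totalling 275 days.
December 1–12, 1955: 12 days.
Total: 5 + 275 + 12 = 292 days.
292 mod 7 = 5, so 5 days before Monday is Wednesday.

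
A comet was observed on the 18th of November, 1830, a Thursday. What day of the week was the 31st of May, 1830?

Monday

Count forward from the earlier date (May 31, 1830) to the later (November 18, 1830):
May 1830: 31 − 31 = 0 days remain.
Then June (30), July (31), August (31), September (30), October (31): 30 + 31 + 31 + 30 + 31 = 153 days.
November 1–18, 1830: 18 days.
Total: 0 + 153 + 18 = 171 days.
171 mod 7 = 3, so 3 days before Thursday is Monday.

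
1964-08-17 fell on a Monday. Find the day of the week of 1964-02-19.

Count forward from the earlier date (February 19, 1964) to the later (August 17, 1964):
February 1964: 29 − 19 = 10 days remain (1964 is a leap year, so February has 29 days).
Then March (31), April (30), May (31), June (30), July (31): 31 + 30 + 31 + 30 + 31 = 153 days.
August 1–17, 1964: 17 days.
Total: 10 + 153 + 17 = 180 days.
180 mod 7 = 5, so 5 days before Monday is Wednesday.

Wednesday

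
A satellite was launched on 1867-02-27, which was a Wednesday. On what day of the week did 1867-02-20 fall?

Wednesday

Count forward from the earlier date (February 20, 1867) to the later (February 27, 1867):
Within February 1867: 27 − 20 = 7 days.
7 is a multiple of 7, so 1867-02-20 falls on the same weekday: Wednesday.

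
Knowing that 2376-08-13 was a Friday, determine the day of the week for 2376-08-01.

Sunday

Count forward from the earlier date (August 1, 2376) to the later (August 13, 2376):
Within August 2376: 13 − 1 = 12 days.
12 mod 7 = 5, so 5 days before Friday is Sunday.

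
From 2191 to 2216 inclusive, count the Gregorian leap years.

Years divisible by 4 in [2191, 2216]: 2192, 2196, 2200, 2204, 2208, 2212, 2216.
Of these, 2200 is divisible by 100 but not 400, so not leap.
Leap years: 7 − 1 = 6.

6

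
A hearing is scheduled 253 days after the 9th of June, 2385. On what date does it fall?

the 17th of February, 2386

Count 253 days after June 9, 2385:
June 2385: 30 − 9 = 21 days remain.
Then July (31), August (31), September (30), October (31), November (30), December (31), January (31): 31 + 31 + 30 + 31 + 30 + 31 + 31 = 215 days.
February 1–17, 2386: 17 days (2386 is not a leap year).
Residual: 253 days.
Total: 253 days.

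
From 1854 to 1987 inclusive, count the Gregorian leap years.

Years divisible by 4: 1856, 1860, …, 1984 — 33 in all.
Of these, 1900 is divisible by 100 but not 400, so not leap.
Leap years: 33 − 1 = 32.

32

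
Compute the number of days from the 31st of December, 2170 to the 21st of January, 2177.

December 31, 2170 → December 31, 2171: 365 days.
December 31, 2171 → December 31, 2172: 366 days (2172 is a leap year).
December 31, 2172 → December 31, 2173: 365 days.
December 31, 2173 → December 31, 2174: 365 days.
December 31, 2174 → December 31, 2175: 365 days.
December 31, 2175 → December 31, 2176: 366 days (2176 is a leap year).
December 2176: 31 − 31 = 0 days remain.
January 1–21, 2177: 21 days.
Residual: 21 days.
Total: 2213 days.

2213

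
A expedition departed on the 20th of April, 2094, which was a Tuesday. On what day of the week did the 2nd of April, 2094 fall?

Friday

Count forward from the earlier date (April 2, 2094) to the later (April 20, 2094):
Within April 2094: 20 − 2 = 18 days.
18 mod 7 = 4, so 4 days before Tuesday is Friday.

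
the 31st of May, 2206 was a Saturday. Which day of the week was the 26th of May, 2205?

Sunday

Count forward from the earlier date (May 26, 2205) to the later (May 31, 2206):
Day-of-year of May 26, 2205: 146.
Day-of-year of May 31, 2206: 151.
2205 has 365 days, so 365 − 146 = 219 days remain in 2205.
Total: 219 + 151 = 370 days.
370 mod 7 = 6, so 6 days before Saturday is Sunday.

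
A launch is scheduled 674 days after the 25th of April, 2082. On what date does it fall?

the 28th of February, 2084

Count 674 days after April 25, 2082:
April 25, 2082 → April 25, 2083: 365 days.
April 2083: 30 − 25 = 5 days remain.
Then 9 full months totalling 276 days.
February 1–28, 2084: 28 days (2084 is a leap year).
Residual: 309 days.
Total: 674 days.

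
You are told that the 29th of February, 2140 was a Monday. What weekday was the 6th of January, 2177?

Day-of-year of February 29, 2140: 60.
Day-of-year of January 6, 2177: 6.
2140 has 366 days, so 366 − 60 = 306 days remain in 2140.
Full years 2141–2176: 27 common + 9 leap = 27×365 + 9×366 = 13149 days.
Total: 306 + 13149 + 6 = 13461 days.
13461 is a multiple of 7, so the 6th of January, 2177 falls on the same weekday: Monday.

Monday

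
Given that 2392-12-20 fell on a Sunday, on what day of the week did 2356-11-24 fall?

Count forward from the earlier date (November 24, 2356) to the later (December 20, 2392):
From November 24, 2356 to November 24, 2392: 36 years, of which 9 contain a Feb 29 — 27×365 + 9×366 = 13149 days.
November 2392: 30 − 24 = 6 days remain.
December 1–20, 2392: 20 days.
Residual: 26 days.
Total: 13175 days.
13175 mod 7 = 1, so 1 day before Sunday is Saturday.

Saturday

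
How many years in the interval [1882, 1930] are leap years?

Years divisible by 4 in [1882, 1930]: 1884, 1888, 1892, 1896, 1900, 1904, 1908, 1912, 1916, 1920, 1924, 1928.
Of these, 1900 is divisible by 100 but not 400, so not leap.
Leap years: 12 − 1 = 11.

11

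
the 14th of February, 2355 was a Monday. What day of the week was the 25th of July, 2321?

Monday

Count forward from the earlier date (July 25, 2321) to the later (February 14, 2355):
From July 25, 2321 to July 25, 2354: 33 years, of which 8 contain a Feb 29 — 25×365 + 8×366 = 12053 days.
July 2354: 31 − 25 = 6 days remain.
Then August (31), September (30), October (31), November (30), December (31), January (31): 31 + 30 + 31 + 30 + 31 + 31 = 184 days.
February 1–14, 2355: 14 days (2355 is not a leap year).
Residual: 204 days.
Total: 12257 days.
12257 is a multiple of 7, so the 25th of July, 2321 falls on the same weekday: Monday.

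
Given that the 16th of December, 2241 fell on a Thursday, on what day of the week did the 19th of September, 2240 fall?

Count forward from the earlier date (September 19, 2240) to the later (December 16, 2241):
September 19, 2240 → September 19, 2241: 365 days.
September 2241: 30 − 19 = 11 days remain.
Then October (31), November (30): 31 + 30 = 61 days.
December 1–16, 2241: 16 days.
Residual: 88 days.
Total: 453 days.
453 mod 7 = 5, so 5 days before Thursday is Saturday.

Saturday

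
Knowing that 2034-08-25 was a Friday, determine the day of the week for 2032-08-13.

Friday

Count forward from the earlier date (August 13, 2032) to the later (August 25, 2034):
August 2032: 31 − 13 = 18 days remain.
Then 23 full months totalling 699 days.
August 1–25, 2034: 25 days.
Total: 18 + 699 + 25 = 742 days.
742 is a multiple of 7, so 2032-08-13 falls on the same weekday: Friday.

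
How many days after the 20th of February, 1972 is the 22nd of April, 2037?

23803

Day-of-year of February 20, 1972: 51.
Day-of-year of April 22, 2037: 112.
1972 has 366 days, so 366 − 51 = 315 days remain in 1972.
Full years 1973–2036: 48 common + 16 leap = 48×365 + 16×366 = 23376 days.
Total: 315 + 23376 + 112 = 23803 days.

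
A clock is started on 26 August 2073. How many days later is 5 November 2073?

71

August 2073: 31 − 26 = 5 days remain.
Then September (30), October (31): 30 + 31 = 61 days.
November 1–5, 2073: 5 days.
Total: 5 + 61 + 5 = 71 days.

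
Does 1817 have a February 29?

1817 is not a leap year.

No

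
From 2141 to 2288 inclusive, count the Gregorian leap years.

Years divisible by 4: 2144, 2148, …, 2288 — 37 in all.
Of these, 2200 is divisible by 100 but not 400, so not leap.
Leap years: 37 − 1 = 36.

36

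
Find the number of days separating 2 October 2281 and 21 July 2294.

4675

From October 2, 2281 to October 2, 2293: 12 years, of which 3 contain a Feb 29 — 9×365 + 3×366 = 4383 days.
October 2293: 31 − 2 = 29 days remain.
Then November (30), December (31), January (31), February 2294 (28), March (31), April (30), May (31), June (30): 30 + 31 + 31 + 28 + 31 + 30 + 31 + 30 = 242 days.
July 1–21, 2294: 21 days.
Residual: 292 days.
Total: 4675 days.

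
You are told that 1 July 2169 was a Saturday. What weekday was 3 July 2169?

Monday

Within July 2169: 3 − 1 = 2 days.
2 mod 7 = 2, so 2 days after Saturday is Monday.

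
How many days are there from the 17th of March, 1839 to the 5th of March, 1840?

Day-of-year of March 17, 1839: 76.
Day-of-year of March 5, 1840: 65.
1839 has 365 days, so 365 − 76 = 289 days remain in 1839.
Total: 289 + 65 = 354 days.

354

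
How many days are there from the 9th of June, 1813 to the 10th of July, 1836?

8432

Day-of-year of June 9, 1813: 160.
Day-of-year of July 10, 1836: 192.
1813 has 365 days, so 365 − 160 = 205 days remain in 1813.
Full years 1814–1835: 17 common + 5 leap = 17×365 + 5×366 = 8035 days.
Total: 205 + 8035 + 192 = 8432 days.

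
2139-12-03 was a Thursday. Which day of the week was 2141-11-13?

Monday

December 2139: 31 − 3 = 28 days remain.
Then 22 full months totalling 670 days.
November 1–13, 2141: 13 days.
Total: 28 + 670 + 13 = 711 days.
711 mod 7 = 4, so 4 days after Thursday is Monday.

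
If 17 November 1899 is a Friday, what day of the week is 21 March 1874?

Count forward from the earlier date (March 21, 1874) to the later (November 17, 1899):
Day-of-year of March 21, 1874: 80.
Day-of-year of November 17, 1899: 321.
1874 has 365 days, so 365 − 80 = 285 days remain in 1874.
Full years 1875–1898: 18 common + 6 leap = 18×365 + 6×366 = 8766 days.
Total: 285 + 8766 + 321 = 9372 days.
9372 mod 7 = 6, so 6 days before Friday is Saturday.

Saturday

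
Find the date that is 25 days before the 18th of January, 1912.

the 24th of December, 1911

Count 25 days before January 18, 1912:
Day-of-year of December 24, 1911: 358.
Day-of-year of January 18, 1912: 18.
1911 has 365 days, so 365 − 358 = 7 days remain in 1911.
Total: 7 + 18 = 25 days.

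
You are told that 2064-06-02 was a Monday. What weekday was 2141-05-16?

Tuesday

From June 2, 2064 to June 2, 2140: 76 years, of which 18 contain a Feb 29 — 58×365 + 18×366 = 27758 days.
(2100 is not a leap year (divisible by 100 but not 400).)
June 2140: 30 − 2 = 28 days remain.
Then 10 full months totalling 304 days.
May 1–16, 2141: 16 days.
Residual: 348 days.
Total: 28106 days.
28106 mod 7 = 1, so 1 day after Monday is Tuesday.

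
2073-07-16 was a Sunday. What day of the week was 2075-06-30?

July 16, 2073 → July 16, 2074: 365 days.
July 2074: 31 − 16 = 15 days remain.
Then 10 full months totalling 304 days.
June 1–30, 2075: 30 days.
Residual: 349 days.
Total: 714 days.
714 is a multiple of 7, so 2075-06-30 falls on the same weekday: Sunday.

Sunday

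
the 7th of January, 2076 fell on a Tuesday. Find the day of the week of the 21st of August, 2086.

Day-of-year of January 7, 2076: 7.
Day-of-year of August 21, 2086: 233.
2076 has 366 days, so 366 − 7 = 359 days remain in 2076.
Full years 2077–2085: 7 common + 2 leap = 7×365 + 2×366 = 3287 days.
Total: 359 + 3287 + 233 = 3879 days.
3879 mod 7 = 1, so 1 day after Tuesday is Wednesday.

Wednesday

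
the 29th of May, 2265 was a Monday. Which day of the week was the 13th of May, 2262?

Tuesday

Count forward from the earlier date (May 13, 2262) to the later (May 29, 2265):
Day-of-year of May 13, 2262: 133.
Day-of-year of May 29, 2265: 149.
2262 has 365 days, so 365 − 133 = 232 days remain in 2262.
Full years: 2263: 365; 2264: 366. Sum = 731.
Total: 232 + 731 + 149 = 1112 days.
1112 mod 7 = 6, so 6 days before Monday is Tuesday.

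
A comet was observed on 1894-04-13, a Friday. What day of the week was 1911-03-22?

Wednesday

Day-of-year of April 13, 1894: 103.
Day-of-year of March 22, 1911: 81.
1894 has 365 days, so 365 − 103 = 262 days remain in 1894.
Full years 1895–1910: 13 common + 3 leap = 13×365 + 3×366 = 5843 days.
Total: 262 + 5843 + 81 = 6186 days.
6186 mod 7 = 5, so 5 days after Friday is Wednesday.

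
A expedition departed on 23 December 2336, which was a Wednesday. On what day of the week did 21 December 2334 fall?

Friday

Count forward from the earlier date (December 21, 2334) to the later (December 23, 2336):
Day-of-year of December 21, 2334: 355.
Day-of-year of December 23, 2336: 358.
2334 has 365 days, so 365 − 355 = 10 days remain in 2334.
Full years: 2335: 365. Sum = 365.
Total: 10 + 365 + 358 = 733 days.
733 mod 7 = 5, so 5 days before Wednesday is Friday.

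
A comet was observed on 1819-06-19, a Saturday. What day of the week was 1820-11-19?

June 1819: 30 − 19 = 11 days remain.
Then 16 full months totalling 489 days.
November 1–19, 1820: 19 days.
Total: 11 + 489 + 19 = 519 days.
519 mod 7 = 1, so 1 day after Saturday is Sunday.

Sunday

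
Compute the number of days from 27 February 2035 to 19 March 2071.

13169

From February 27, 2035 to February 27, 2071: 36 years, of which 9 contain a Feb 29 — 27×365 + 9×366 = 13149 days.
February 2071: 28 − 27 = 1 day remains (2071 is not a leap year, so February has 28 days).
March 1–19, 2071: 19 days.
Residual: 20 days.
Total: 13169 days.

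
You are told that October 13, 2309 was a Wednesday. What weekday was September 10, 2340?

Day-of-year of October 13, 2309: 286.
Day-of-year of September 10, 2340: 254.
2309 has 365 days, so 365 − 286 = 79 days remain in 2309.
Full years 2310–2339: 23 common + 7 leap = 23×365 + 7×366 = 10957 days.
Total: 79 + 10957 + 254 = 11290 days.
11290 mod 7 = 6, so 6 days after Wednesday is Tuesday.

Tuesday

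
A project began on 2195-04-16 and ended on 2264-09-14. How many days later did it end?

25353

Day-of-year of April 16, 2195: 106.
Day-of-year of September 14, 2264: 258.
2195 has 365 days, so 365 − 106 = 259 days remain in 2195.
Full years 2196–2263: 52 common + 16 leap = 52×365 + 16×366 = 24836 days.
Total: 259 + 24836 + 258 = 25353 days.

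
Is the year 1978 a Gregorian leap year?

No

1978 is not a leap year.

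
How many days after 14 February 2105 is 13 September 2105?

211

February 2105: 28 − 14 = 14 days remain (2105 is not a leap year, so February has 28 days).
Then March (31), April (30), May (31), June (30), July (31), August (31): 31 + 30 + 31 + 30 + 31 + 31 = 184 days.
September 1–13, 2105: 13 days.
Total: 14 + 184 + 13 = 211 days.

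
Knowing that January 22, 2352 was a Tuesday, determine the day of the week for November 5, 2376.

Day-of-year of January 22, 2352: 22.
Day-of-year of November 5, 2376: 310.
2352 has 366 days, so 366 − 22 = 344 days remain in 2352.
Full years 2353–2375: 18 common + 5 leap = 18×365 + 5×366 = 8400 days.
Total: 344 + 8400 + 310 = 9054 days.
9054 mod 7 = 3, so 3 days after Tuesday is Friday.

Friday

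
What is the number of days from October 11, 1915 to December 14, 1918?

October 11, 1915 → October 11, 1916: 366 days (1916 is a leap year).
October 11, 1916 → October 11, 1917: 365 days.
October 11, 1917 → October 11, 1918: 365 days.
October 1918: 31 − 11 = 20 days remain.
Then November (30): 30 days.
December 1–14, 1918: 14 days.
Residual: 64 days.
Total: 1160 days.

1160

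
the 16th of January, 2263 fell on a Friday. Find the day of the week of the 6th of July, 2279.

From January 16, 2263 to January 16, 2279: 16 years, of which 4 contain a Feb 29 — 12×365 + 4×366 = 5844 days.
January 2279: 31 − 16 = 15 days remain.
Then February 2279 (28), March (31), April (30), May (31), June (30): 28 + 31 + 30 + 31 + 30 = 150 days.
July 1–6, 2279: 6 days.
Residual: 171 days.
Total: 6015 days.
6015 mod 7 = 2, so 2 days after Friday is Sunday.

Sunday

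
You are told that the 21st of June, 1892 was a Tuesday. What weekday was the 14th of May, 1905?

Day-of-year of June 21, 1892: 173.
Day-of-year of May 14, 1905: 134.
1892 has 366 days, so 366 − 173 = 193 days remain in 1892.
Full years 1893–1904: 10 common + 2 leap = 10×365 + 2×366 = 4382 days.
Total: 193 + 4382 + 134 = 4709 days.
4709 mod 7 = 5, so 5 days after Tuesday is Sunday.

Sunday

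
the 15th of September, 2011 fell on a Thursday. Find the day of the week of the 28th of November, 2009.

Saturday

Count forward from the earlier date (November 28, 2009) to the later (September 15, 2011):
November 28, 2009 → November 28, 2010: 365 days.
November 2010: 30 − 28 = 2 days remain.
Then 9 full months totalling 274 days.
September 1–15, 2011: 15 days.
Residual: 291 days.
Total: 656 days.
656 mod 7 = 5, so 5 days before Thursday is Saturday.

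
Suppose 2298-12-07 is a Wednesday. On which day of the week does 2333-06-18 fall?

Sunday

From December 7, 2298 to December 7, 2332: 34 years, of which 8 contain a Feb 29 — 26×365 + 8×366 = 12418 days.
(2300 is not a leap year (divisible by 100 but not 400).)
December 2332: 31 − 7 = 24 days remain.
Then January (31), February 2333 (28), March (31), April (30), May (31): 31 + 28 + 31 + 30 + 31 = 151 days.
June 1–18, 2333: 18 days.
Residual: 193 days.
Total: 12611 days.
12611 mod 7 = 4, so 4 days after Wednesday is Sunday.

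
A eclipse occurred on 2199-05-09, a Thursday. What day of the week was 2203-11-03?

Thursday

Day-of-year of May 9, 2199: 129.
Day-of-year of November 3, 2203: 307.
2199 has 365 days, so 365 − 129 = 236 days remain in 2199.
Full years: 2200: 365; 2201: 365; 2202: 365. Sum = 1095.
Total: 236 + 1095 + 307 = 1638 days.
1638 is a multiple of 7, so 2203-11-03 falls on the same weekday: Thursday.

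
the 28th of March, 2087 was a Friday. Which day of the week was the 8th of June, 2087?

March 2087: 31 − 28 = 3 days remain.
Then April (30), May (31): 30 + 31 = 61 days.
June 1–8, 2087: 8 days.
Total: 3 + 61 + 8 = 72 days.
72 mod 7 = 2, so 2 days after Friday is Sunday.

Sunday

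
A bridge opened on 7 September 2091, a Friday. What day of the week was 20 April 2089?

Wednesday

Count forward from the earlier date (April 20, 2089) to the later (September 7, 2091):
April 2089: 30 − 20 = 10 days remain.
Then 28 full months totalling 853 days.
September 1–7, 2091: 7 days.
Total: 10 + 853 + 7 = 870 days.
870 mod 7 = 2, so 2 days before Friday is Wednesday.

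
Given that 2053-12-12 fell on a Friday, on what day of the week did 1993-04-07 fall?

Wednesday

Count forward from the earlier date (April 7, 1993) to the later (December 12, 2053):
Day-of-year of April 7, 1993: 97.
Day-of-year of December 12, 2053: 346.
1993 has 365 days, so 365 − 97 = 268 days remain in 1993.
Full years 1994–2052: 44 common + 15 leap = 44×365 + 15×366 = 21550 days.
Total: 268 + 21550 + 346 = 22164 days.
22164 mod 7 = 2, so 2 days before Friday is Wednesday.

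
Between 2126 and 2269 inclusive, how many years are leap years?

35

Years divisible by 4: 2128, 2132, …, 2268 — 36 in all.
Of these, 2200 is divisible by 100 but not 400, so not leap.
Leap years: 36 − 1 = 35.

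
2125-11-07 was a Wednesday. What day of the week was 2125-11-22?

Within November 2125: 22 − 7 = 15 days.
15 mod 7 = 1, so 1 day after Wednesday is Thursday.

Thursday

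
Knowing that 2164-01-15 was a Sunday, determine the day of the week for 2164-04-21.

Saturday

January 2164: 31 − 15 = 16 days remain.
Then February 2164 (29), March (31): 29 + 31 = 60 days.
April 1–21, 2164: 21 days.
Total: 16 + 60 + 21 = 97 days.
97 mod 7 = 6, so 6 days after Sunday is Saturday.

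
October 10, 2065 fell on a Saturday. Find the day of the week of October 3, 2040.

Wednesday

Count forward from the earlier date (October 3, 2040) to the later (October 10, 2065):
Day-of-year of October 3, 2040: 277.
Day-of-year of October 10, 2065: 283.
2040 has 366 days, so 366 − 277 = 89 days remain in 2040.
Full years 2041–2064: 18 common + 6 leap = 18×365 + 6×366 = 8766 days.
Total: 89 + 8766 + 283 = 9138 days.
9138 mod 7 = 3, so 3 days before Saturday is Wednesday.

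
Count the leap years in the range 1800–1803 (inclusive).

0

Years divisible by 4 in [1800, 1803]: 1800.
Of these, 1800 is divisible by 100 but not 400, so not leap.
Leap years: 1 − 1 = 0.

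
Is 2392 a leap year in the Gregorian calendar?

2392 is a leap year.

Yes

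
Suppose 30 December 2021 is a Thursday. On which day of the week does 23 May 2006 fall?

Tuesday

Count forward from the earlier date (May 23, 2006) to the later (December 30, 2021):
From May 23, 2006 to May 23, 2021: 15 years, of which 4 contain a Feb 29 — 11×365 + 4×366 = 5479 days.
May 2021: 31 − 23 = 8 days remain.
Then June (30), July (31), August (31), September (30), October (31), November (30): 30 + 31 + 31 + 30 + 31 + 30 = 183 days.
December 1–30, 2021: 30 days.
Residual: 221 days.
Total: 5700 days.
5700 mod 7 = 2, so 2 days before Thursday is Tuesday.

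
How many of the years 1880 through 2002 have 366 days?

Years divisible by 4: 1880, 1884, …, 2000 — 31 in all.
Of these, 1900 is divisible by 100 but not 400, so not leap.
2000 is divisible by 400, so still leap.
Leap years: 31 − 1 = 30.

30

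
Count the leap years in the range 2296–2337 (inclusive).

10

Years divisible by 4 in [2296, 2337]: 2296, 2300, 2304, 2308, 2312, 2316, 2320, 2324, 2328, 2332, 2336.
Of these, 2300 is divisible by 100 but not 400, so not leap.
Leap years: 11 − 1 = 10.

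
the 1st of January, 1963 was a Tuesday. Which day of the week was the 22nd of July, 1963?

January 1963: 31 − 1 = 30 days remain.
Then February 1963 (28), March (31), April (30), May (31), June (30): 28 + 31 + 30 + 31 + 30 = 150 days.
July 1–22, 1963: 22 days.
Total: 30 + 150 + 22 = 202 days.
202 mod 7 = 6, so 6 days after Tuesday is Monday.

Monday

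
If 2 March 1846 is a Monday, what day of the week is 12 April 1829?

Sunday

Count forward from the earlier date (April 12, 1829) to the later (March 2, 1846):
Day-of-year of April 12, 1829: 102.
Day-of-year of March 2, 1846: 61.
1829 has 365 days, so 365 − 102 = 263 days remain in 1829.
Full years 1830–1845: 12 common + 4 leap = 12×365 + 4×366 = 5844 days.
Total: 263 + 5844 + 61 = 6168 days.
6168 mod 7 = 1, so 1 day before Monday is Sunday.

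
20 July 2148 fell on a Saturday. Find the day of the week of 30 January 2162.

Day-of-year of July 20, 2148: 202.
Day-of-year of January 30, 2162: 30.
2148 has 366 days, so 366 − 202 = 164 days remain in 2148.
Full years 2149–2161: 10 common + 3 leap = 10×365 + 3×366 = 4748 days.
Total: 164 + 4748 + 30 = 4942 days.
4942 is a multiple of 7, so 30 January 2162 falls on the same weekday: Saturday.

Saturday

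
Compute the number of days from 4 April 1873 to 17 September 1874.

April 1873: 30 − 4 = 26 days remain.
Then 16 full months totalling 488 days.
September 1–17, 1874: 17 days.
Total: 26 + 488 + 17 = 531 days.

531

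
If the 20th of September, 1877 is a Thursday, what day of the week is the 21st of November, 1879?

September 20, 1877 → September 20, 1878: 365 days.
September 20, 1878 → September 20, 1879: 365 days.
September 1879: 30 − 20 = 10 days remain.
Then October (31): 31 days.
November 1–21, 1879: 21 days.
Residual: 62 days.
Total: 792 days.
792 mod 7 = 1, so 1 day after Thursday is Friday.

Friday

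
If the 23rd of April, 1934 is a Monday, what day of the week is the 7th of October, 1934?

Sunday

April 1934: 30 − 23 = 7 days remain.
Then May (31), June (30), July (31), August (31), September (30): 31 + 30 + 31 + 31 + 30 = 153 days.
October 1–7, 1934: 7 days.
Total: 7 + 153 + 7 = 167 days.
167 mod 7 = 6, so 6 days after Monday is Sunday.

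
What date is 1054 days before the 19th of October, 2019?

the 29th of November, 2016

Count 1054 days before October 19, 2019:
November 29, 2016 → November 29, 2017: 365 days.
November 29, 2017 → November 29, 2018: 365 days.
November 2018: 30 − 29 = 1 day remains.
Then 10 full months totalling 304 days.
October 1–19, 2019: 19 days.
Residual: 324 days.
Total: 1054 days.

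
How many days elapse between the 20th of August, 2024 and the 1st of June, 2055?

From August 20, 2024 to August 20, 2054: 30 years, of which 7 contain a Feb 29 — 23×365 + 7×366 = 10957 days.
August 2054: 31 − 20 = 11 days remain.
Then 9 full months totalling 273 days.
June 1, 2055: 1 day.
Residual: 285 days.
Total: 11242 days.

11242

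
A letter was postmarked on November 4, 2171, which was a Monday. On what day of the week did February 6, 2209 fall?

Monday

From November 4, 2171 to November 4, 2208: 37 years, of which 9 contain a Feb 29 — 28×365 + 9×366 = 13514 days.
(2200 is not a leap year (divisible by 100 but not 400).)
November 2208: 30 − 4 = 26 days remain.
Then December (31), January (31): 31 + 31 = 62 days.
February 1–6, 2209: 6 days (2209 is not a leap year).
Residual: 94 days.
Total: 13608 days.
13608 is a multiple of 7, so February 6, 2209 falls on the same weekday: Monday.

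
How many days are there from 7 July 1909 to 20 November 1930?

Day-of-year of July 7, 1909: 188.
Day-of-year of November 20, 1930: 324.
1909 has 365 days, so 365 − 188 = 177 days remain in 1909.
Full years 1910–1929: 15 common + 5 leap = 15×365 + 5×366 = 7305 days.
Total: 177 + 7305 + 324 = 7806 days.

7806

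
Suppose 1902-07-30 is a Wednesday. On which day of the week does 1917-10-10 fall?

Wednesday

Day-of-year of July 30, 1902: 211.
Day-of-year of October 10, 1917: 283.
1902 has 365 days, so 365 − 211 = 154 days remain in 1902.
Full years 1903–1916: 10 common + 4 leap = 10×365 + 4×366 = 5114 days.
Total: 154 + 5114 + 283 = 5551 days.
5551 is a multiple of 7, so 1917-10-10 falls on the same weekday: Wednesday.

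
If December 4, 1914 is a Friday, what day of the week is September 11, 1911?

Count forward from the earlier date (September 11, 1911) to the later (December 4, 1914):
Day-of-year of September 11, 1911: 254.
Day-of-year of December 4, 1914: 338.
1911 has 365 days, so 365 − 254 = 111 days remain in 1911.
Full years: 1912: 366; 1913: 365. Sum = 731.
Total: 111 + 731 + 338 = 1180 days.
1180 mod 7 = 4, so 4 days before Friday is Monday.

Monday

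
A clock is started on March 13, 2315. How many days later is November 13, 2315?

245

March 2315: 31 − 13 = 18 days remain.
Then April (30), May (31), June (30), July (31), August (31), September (30), October (31): 30 + 31 + 30 + 31 + 31 + 30 + 31 = 214 days.
November 1–13, 2315: 13 days.
Total: 18 + 214 + 13 = 245 days.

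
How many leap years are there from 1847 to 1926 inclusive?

Years divisible by 4: 1848, 1852, …, 1924 — 20 in all.
Of these, 1900 is divisible by 100 but not 400, so not leap.
Leap years: 20 − 1 = 19.

19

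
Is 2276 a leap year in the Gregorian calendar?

Yes

2276 is a leap year.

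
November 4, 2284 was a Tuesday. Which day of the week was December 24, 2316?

Sunday

Day-of-year of November 4, 2284: 309.
Day-of-year of December 24, 2316: 359.
2284 has 366 days, so 366 − 309 = 57 days remain in 2284.
Full years 2285–2315: 25 common + 6 leap = 25×365 + 6×366 = 11321 days.
Total: 57 + 11321 + 359 = 11737 days.
11737 mod 7 = 5, so 5 days after Tuesday is Sunday.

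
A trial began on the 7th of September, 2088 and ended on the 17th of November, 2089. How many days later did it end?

Day-of-year of September 7, 2088: 251.
Day-of-year of November 17, 2089: 321.
2088 has 366 days, so 366 − 251 = 115 days remain in 2088.
Total: 115 + 321 = 436 days.

436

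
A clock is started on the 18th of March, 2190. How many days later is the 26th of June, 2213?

Day-of-year of March 18, 2190: 77.
Day-of-year of June 26, 2213: 177.
2190 has 365 days, so 365 − 77 = 288 days remain in 2190.
Full years 2191–2212: 17 common + 5 leap = 17×365 + 5×366 = 8035 days.
Total: 288 + 8035 + 177 = 8500 days.

8500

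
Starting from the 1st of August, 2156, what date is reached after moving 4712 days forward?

the 26th of June, 2169

Count 4712 days after August 1, 2156:
Day-of-year of August 1, 2156: 214.
Day-of-year of June 26, 2169: 177.
2156 has 366 days, so 366 − 214 = 152 days remain in 2156.
Full years 2157–2168: 9 common + 3 leap = 9×365 + 3×366 = 4383 days.
Total: 152 + 4383 + 177 = 4712 days.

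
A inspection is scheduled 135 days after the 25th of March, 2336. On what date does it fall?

the 7th of August, 2336

Count 135 days after March 25, 2336:
March 2336: 31 − 25 = 6 days remain.
Then April (30), May (31), June (30), July (31): 30 + 31 + 30 + 31 = 122 days.
August 1–7, 2336: 7 days.
Total: 6 + 122 + 7 = 135 days.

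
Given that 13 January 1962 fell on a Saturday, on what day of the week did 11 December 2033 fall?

Sunday

Day-of-year of January 13, 1962: 13.
Day-of-year of December 11, 2033: 345.
1962 has 365 days, so 365 − 13 = 352 days remain in 1962.
Full years 1963–2032: 52 common + 18 leap = 52×365 + 18×366 = 25568 days.
Total: 352 + 25568 + 345 = 26265 days.
26265 mod 7 = 1, so 1 day after Saturday is Sunday.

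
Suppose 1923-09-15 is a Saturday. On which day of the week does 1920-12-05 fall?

Count forward from the earlier date (December 5, 1920) to the later (September 15, 1923):
December 5, 1920 → December 5, 1921: 365 days.
December 5, 1921 → December 5, 1922: 365 days.
December 1922: 31 − 5 = 26 days remain.
Then January (31), February 1923 (28), March (31), April (30), May (31), June (30), July (31), August (31): 31 + 28 + 31 + 30 + 31 + 30 + 31 + 31 = 243 days.
September 1–15, 1923: 15 days.
Residual: 284 days.
Total: 1014 days.
1014 mod 7 = 6, so 6 days before Saturday is Sunday.

Sunday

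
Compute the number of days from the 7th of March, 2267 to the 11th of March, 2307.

14613

From March 7, 2267 to March 7, 2307: 40 years, of which 9 contain a Feb 29 — 31×365 + 9×366 = 14609 days.
(2300 is not a leap year (divisible by 100 but not 400).)
Within March 2307: 11 − 7 = 4 days.
Total: 14613 days.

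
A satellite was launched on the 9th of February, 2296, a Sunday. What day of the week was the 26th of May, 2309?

Day-of-year of February 9, 2296: 40.
Day-of-year of May 26, 2309: 146.
2296 has 366 days, so 366 − 40 = 326 days remain in 2296.
Full years 2297–2308: 10 common + 2 leap = 10×365 + 2×366 = 4382 days.
Total: 326 + 4382 + 146 = 4854 days.
4854 mod 7 = 3, so 3 days after Sunday is Wednesday.

Wednesday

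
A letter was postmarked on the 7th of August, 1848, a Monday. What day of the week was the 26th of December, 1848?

Tuesday

August 1848: 31 − 7 = 24 days remain.
Then September (30), October (31), November (30): 30 + 31 + 30 = 91 days.
December 1–26, 1848: 26 days.
Total: 24 + 91 + 26 = 141 days.
141 mod 7 = 1, so 1 day after Monday is Tuesday.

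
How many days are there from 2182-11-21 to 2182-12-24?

33

November 2182: 30 − 21 = 9 days remain.
December 1–24, 2182: 24 days.
Total: 9 + 24 = 33 days.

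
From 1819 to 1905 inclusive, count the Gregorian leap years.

21

Years divisible by 4: 1820, 1824, …, 1904 — 22 in all.
Of these, 1900 is divisible by 100 but not 400, so not leap.
Leap years: 22 − 1 = 21.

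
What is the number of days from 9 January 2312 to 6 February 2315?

Day-of-year of January 9, 2312: 9.
Day-of-year of February 6, 2315: 37.
2312 has 366 days, so 366 − 9 = 357 days remain in 2312.
Full years: 2313: 365; 2314: 365. Sum = 730.
Total: 357 + 730 + 37 = 1124 days.

1124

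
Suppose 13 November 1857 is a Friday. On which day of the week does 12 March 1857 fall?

Count forward from the earlier date (March 12, 1857) to the later (November 13, 1857):
March 1857: 31 − 12 = 19 days remain.
Then April (30), May (31), June (30), July (31), August (31), September (30), October (31): 30 + 31 + 30 + 31 + 31 + 30 + 31 = 214 days.
November 1–13, 1857: 13 days.
Total: 19 + 214 + 13 = 246 days.
246 mod 7 = 1, so 1 day before Friday is Thursday.

Thursday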